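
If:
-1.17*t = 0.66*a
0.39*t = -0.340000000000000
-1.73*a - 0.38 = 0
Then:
No Solution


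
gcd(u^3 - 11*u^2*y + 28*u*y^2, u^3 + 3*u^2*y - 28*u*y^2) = -u^2 + 4*u*y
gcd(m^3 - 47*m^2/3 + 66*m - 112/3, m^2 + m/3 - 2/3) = m - 2/3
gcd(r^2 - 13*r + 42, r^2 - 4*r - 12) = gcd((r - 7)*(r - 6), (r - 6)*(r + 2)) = r - 6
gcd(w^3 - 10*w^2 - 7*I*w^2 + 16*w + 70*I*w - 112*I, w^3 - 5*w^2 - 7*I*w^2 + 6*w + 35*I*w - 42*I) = w^2 + w*(-2 - 7*I) + 14*I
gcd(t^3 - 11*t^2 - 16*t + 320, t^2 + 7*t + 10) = t + 5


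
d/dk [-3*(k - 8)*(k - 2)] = 30 - 6*k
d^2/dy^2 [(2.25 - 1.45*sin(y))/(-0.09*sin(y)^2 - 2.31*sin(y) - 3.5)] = (-0.011745*sin(y)^5 + 0.374355*sin(y)^4 + 4.167315*sin(y)^3 + 20.785125*sin(y)^2 - 41.5009*sin(y) - 46.04145)/(0.09*sin(y)^2 + 2.31*sin(y) + 3.5)^3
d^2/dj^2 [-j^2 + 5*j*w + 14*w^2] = -2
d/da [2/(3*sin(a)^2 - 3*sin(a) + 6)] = 2*(1 - 2*sin(a))*cos(a)/(3*(sin(a)^2 - sin(a) + 2)^2)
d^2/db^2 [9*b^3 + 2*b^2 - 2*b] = 54*b + 4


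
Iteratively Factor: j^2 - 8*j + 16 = (j - 4)*(j - 4)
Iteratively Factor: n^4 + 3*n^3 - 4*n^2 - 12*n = (n - 2)*(n^3 + 5*n^2 + 6*n) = (n - 2)*(n + 3)*(n^2 + 2*n) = n*(n - 2)*(n + 3)*(n + 2)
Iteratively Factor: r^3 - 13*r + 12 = (r - 3)*(r^2 + 3*r - 4) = (r - 3)*(r - 1)*(r + 4)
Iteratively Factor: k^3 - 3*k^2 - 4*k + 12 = (k + 2)*(k^2 - 5*k + 6) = (k - 3)*(k + 2)*(k - 2)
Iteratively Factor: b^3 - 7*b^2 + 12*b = (b)*(b^2 - 7*b + 12) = b*(b - 4)*(b - 3)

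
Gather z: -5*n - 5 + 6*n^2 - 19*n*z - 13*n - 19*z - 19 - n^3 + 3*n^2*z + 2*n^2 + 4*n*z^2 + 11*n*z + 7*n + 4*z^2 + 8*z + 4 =-n^3 + 8*n^2 - 11*n + z^2*(4*n + 4) + z*(3*n^2 - 8*n - 11) - 20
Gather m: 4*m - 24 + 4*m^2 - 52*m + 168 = 4*m^2 - 48*m + 144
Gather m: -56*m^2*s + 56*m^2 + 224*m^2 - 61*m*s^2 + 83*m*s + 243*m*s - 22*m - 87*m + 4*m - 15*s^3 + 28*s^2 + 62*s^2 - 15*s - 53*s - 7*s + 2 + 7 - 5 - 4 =m^2*(280 - 56*s) + m*(-61*s^2 + 326*s - 105) - 15*s^3 + 90*s^2 - 75*s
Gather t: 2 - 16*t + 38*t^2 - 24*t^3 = -24*t^3 + 38*t^2 - 16*t + 2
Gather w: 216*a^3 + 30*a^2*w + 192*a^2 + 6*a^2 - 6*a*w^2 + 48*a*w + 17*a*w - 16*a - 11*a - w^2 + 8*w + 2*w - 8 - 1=216*a^3 + 198*a^2 - 27*a + w^2*(-6*a - 1) + w*(30*a^2 + 65*a + 10) - 9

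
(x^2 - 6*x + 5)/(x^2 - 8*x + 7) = (x - 5)/(x - 7)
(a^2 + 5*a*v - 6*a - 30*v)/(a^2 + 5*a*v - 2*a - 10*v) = (a - 6)/(a - 2)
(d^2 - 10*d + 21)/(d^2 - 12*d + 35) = (d - 3)/(d - 5)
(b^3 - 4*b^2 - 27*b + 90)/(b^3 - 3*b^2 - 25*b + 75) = (b - 6)/(b - 5)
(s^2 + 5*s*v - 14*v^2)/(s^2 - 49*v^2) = (s - 2*v)/(s - 7*v)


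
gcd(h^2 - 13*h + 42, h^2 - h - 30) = h - 6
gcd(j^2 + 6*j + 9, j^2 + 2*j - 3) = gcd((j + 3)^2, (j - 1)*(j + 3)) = j + 3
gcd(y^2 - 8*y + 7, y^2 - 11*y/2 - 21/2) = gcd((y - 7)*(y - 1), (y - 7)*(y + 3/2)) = y - 7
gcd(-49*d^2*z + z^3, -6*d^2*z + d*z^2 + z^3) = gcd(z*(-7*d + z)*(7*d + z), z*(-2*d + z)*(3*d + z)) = z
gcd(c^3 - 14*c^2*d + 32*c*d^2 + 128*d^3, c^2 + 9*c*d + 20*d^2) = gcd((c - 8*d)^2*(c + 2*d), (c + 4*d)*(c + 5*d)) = 1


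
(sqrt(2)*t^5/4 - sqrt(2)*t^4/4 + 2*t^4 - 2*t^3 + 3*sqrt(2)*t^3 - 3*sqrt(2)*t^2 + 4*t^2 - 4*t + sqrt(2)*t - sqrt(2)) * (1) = sqrt(2)*t^5/4 - sqrt(2)*t^4/4 + 2*t^4 - 2*t^3 + 3*sqrt(2)*t^3 - 3*sqrt(2)*t^2 + 4*t^2 - 4*t + sqrt(2)*t - sqrt(2)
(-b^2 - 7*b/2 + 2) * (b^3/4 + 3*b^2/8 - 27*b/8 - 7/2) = -b^5/4 - 5*b^4/4 + 41*b^3/16 + 257*b^2/16 + 11*b/2 - 7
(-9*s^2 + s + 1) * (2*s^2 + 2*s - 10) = -18*s^4 - 16*s^3 + 94*s^2 - 8*s - 10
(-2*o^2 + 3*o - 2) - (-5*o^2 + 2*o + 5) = 3*o^2 + o - 7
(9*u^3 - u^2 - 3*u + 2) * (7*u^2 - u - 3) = 63*u^5 - 16*u^4 - 47*u^3 + 20*u^2 + 7*u - 6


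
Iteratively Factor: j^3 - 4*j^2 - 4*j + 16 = (j - 4)*(j^2 - 4) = (j - 4)*(j + 2)*(j - 2)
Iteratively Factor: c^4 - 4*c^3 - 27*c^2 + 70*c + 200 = (c + 2)*(c^3 - 6*c^2 - 15*c + 100) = (c - 5)*(c + 2)*(c^2 - c - 20) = (c - 5)^2*(c + 2)*(c + 4)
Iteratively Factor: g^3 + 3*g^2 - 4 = (g + 2)*(g^2 + g - 2) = (g + 2)^2*(g - 1)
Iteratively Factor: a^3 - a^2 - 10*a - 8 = (a - 4)*(a^2 + 3*a + 2) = (a - 4)*(a + 1)*(a + 2)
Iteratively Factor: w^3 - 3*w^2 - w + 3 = (w - 1)*(w^2 - 2*w - 3) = (w - 3)*(w - 1)*(w + 1)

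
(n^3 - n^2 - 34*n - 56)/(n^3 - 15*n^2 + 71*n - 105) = (n^2 + 6*n + 8)/(n^2 - 8*n + 15)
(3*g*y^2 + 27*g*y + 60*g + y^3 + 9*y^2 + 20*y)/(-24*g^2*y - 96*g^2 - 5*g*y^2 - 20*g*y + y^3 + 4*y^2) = (y + 5)/(-8*g + y)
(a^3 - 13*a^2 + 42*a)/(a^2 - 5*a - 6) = a*(a - 7)/(a + 1)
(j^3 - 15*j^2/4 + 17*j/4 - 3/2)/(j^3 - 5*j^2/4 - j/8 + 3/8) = 2*(j - 2)/(2*j + 1)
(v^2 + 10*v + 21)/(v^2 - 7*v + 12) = (v^2 + 10*v + 21)/(v^2 - 7*v + 12)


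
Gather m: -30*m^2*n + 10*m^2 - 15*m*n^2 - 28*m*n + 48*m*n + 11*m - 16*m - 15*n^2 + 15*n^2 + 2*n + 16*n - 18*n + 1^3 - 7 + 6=m^2*(10 - 30*n) + m*(-15*n^2 + 20*n - 5)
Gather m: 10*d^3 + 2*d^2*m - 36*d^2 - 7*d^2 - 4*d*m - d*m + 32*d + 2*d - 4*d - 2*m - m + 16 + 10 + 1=10*d^3 - 43*d^2 + 30*d + m*(2*d^2 - 5*d - 3) + 27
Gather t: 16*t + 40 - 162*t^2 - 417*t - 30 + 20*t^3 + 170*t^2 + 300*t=20*t^3 + 8*t^2 - 101*t + 10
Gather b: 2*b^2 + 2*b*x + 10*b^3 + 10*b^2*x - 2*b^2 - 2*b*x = 10*b^3 + 10*b^2*x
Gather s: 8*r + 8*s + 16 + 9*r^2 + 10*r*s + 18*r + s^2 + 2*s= 9*r^2 + 26*r + s^2 + s*(10*r + 10) + 16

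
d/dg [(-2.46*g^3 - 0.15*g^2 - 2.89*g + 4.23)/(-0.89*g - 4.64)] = (4.3788*g^3 + 34.3767*g^2 + 1.392*g + 17.1743)/(0.7921*g^2 + 8.2592*g + 21.5296)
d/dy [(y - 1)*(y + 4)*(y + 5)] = 3*y^2 + 16*y + 11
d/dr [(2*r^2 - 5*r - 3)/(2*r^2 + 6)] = (5*r^2 + 18*r - 15)/(2*(r^4 + 6*r^2 + 9))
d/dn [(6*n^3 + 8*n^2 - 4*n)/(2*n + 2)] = (6*n^3 + 13*n^2 + 8*n - 2)/(n^2 + 2*n + 1)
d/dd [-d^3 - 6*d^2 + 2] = 3*d*(-d - 4)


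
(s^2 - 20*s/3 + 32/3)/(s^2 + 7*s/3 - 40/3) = (s - 4)/(s + 5)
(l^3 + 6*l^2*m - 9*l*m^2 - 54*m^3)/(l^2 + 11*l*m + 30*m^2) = (l^2 - 9*m^2)/(l + 5*m)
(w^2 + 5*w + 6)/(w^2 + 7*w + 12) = (w + 2)/(w + 4)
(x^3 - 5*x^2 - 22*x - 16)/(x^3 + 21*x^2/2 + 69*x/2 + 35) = 2*(x^2 - 7*x - 8)/(2*x^2 + 17*x + 35)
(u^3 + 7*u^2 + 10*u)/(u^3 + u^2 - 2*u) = (u + 5)/(u - 1)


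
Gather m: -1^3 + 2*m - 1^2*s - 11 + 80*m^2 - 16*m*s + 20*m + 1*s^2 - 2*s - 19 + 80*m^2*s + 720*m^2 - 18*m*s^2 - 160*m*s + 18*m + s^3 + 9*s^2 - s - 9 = m^2*(80*s + 800) + m*(-18*s^2 - 176*s + 40) + s^3 + 10*s^2 - 4*s - 40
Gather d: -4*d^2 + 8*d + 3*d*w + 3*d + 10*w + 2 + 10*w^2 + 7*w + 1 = -4*d^2 + d*(3*w + 11) + 10*w^2 + 17*w + 3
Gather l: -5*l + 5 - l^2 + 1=-l^2 - 5*l + 6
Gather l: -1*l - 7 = -l - 7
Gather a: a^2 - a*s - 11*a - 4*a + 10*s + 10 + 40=a^2 + a*(-s - 15) + 10*s + 50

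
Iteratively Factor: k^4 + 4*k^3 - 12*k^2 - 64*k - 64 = (k + 2)*(k^3 + 2*k^2 - 16*k - 32) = (k - 4)*(k + 2)*(k^2 + 6*k + 8) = (k - 4)*(k + 2)*(k + 4)*(k + 2)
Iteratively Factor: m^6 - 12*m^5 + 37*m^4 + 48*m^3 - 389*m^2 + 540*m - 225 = (m - 1)*(m^5 - 11*m^4 + 26*m^3 + 74*m^2 - 315*m + 225) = (m - 3)*(m - 1)*(m^4 - 8*m^3 + 2*m^2 + 80*m - 75) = (m - 3)*(m - 1)*(m + 3)*(m^3 - 11*m^2 + 35*m - 25) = (m - 3)*(m - 1)^2*(m + 3)*(m^2 - 10*m + 25) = (m - 5)*(m - 3)*(m - 1)^2*(m + 3)*(m - 5)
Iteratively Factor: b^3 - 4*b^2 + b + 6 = (b - 2)*(b^2 - 2*b - 3) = (b - 2)*(b + 1)*(b - 3)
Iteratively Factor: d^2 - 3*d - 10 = (d - 5)*(d + 2)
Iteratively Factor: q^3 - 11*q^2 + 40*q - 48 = (q - 4)*(q^2 - 7*q + 12) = (q - 4)^2*(q - 3)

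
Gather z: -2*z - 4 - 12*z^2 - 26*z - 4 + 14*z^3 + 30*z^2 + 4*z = 14*z^3 + 18*z^2 - 24*z - 8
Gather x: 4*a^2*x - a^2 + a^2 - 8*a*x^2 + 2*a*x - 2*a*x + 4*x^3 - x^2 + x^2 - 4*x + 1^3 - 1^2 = -8*a*x^2 + 4*x^3 + x*(4*a^2 - 4)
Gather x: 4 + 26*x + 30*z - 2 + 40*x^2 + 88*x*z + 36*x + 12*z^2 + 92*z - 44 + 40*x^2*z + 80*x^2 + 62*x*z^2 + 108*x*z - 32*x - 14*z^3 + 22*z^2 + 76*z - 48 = x^2*(40*z + 120) + x*(62*z^2 + 196*z + 30) - 14*z^3 + 34*z^2 + 198*z - 90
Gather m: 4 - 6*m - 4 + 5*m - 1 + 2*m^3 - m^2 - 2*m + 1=2*m^3 - m^2 - 3*m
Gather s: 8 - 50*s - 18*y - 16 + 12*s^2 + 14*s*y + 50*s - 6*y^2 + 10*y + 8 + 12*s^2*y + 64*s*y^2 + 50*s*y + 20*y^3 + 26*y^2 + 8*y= s^2*(12*y + 12) + s*(64*y^2 + 64*y) + 20*y^3 + 20*y^2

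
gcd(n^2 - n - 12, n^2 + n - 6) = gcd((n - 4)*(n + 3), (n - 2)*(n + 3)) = n + 3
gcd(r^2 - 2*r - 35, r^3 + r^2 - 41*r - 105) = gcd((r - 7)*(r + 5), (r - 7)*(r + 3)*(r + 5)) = r^2 - 2*r - 35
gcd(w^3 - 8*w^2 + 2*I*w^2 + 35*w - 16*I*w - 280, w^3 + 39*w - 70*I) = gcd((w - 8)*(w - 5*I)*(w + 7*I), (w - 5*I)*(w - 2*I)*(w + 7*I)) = w^2 + 2*I*w + 35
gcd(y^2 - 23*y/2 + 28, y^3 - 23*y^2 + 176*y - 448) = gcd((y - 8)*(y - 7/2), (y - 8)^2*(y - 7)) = y - 8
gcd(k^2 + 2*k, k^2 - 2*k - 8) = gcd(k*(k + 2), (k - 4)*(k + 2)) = k + 2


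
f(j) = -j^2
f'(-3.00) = 6.00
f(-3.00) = -9.00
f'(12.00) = -24.00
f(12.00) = -144.00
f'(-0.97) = 1.94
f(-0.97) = -0.94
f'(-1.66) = 3.32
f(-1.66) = -2.76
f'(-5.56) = 11.12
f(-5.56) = -30.91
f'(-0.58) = 1.16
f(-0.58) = -0.34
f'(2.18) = -4.36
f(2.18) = -4.75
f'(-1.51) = 3.02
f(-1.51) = -2.28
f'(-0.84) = 1.68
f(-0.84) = -0.71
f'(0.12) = -0.24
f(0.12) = -0.01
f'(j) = -2*j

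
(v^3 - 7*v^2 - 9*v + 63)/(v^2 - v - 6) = (v^2 - 4*v - 21)/(v + 2)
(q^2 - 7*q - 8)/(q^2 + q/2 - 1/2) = 2*(q - 8)/(2*q - 1)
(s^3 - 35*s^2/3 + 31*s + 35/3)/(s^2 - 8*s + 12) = (3*s^3 - 35*s^2 + 93*s + 35)/(3*(s^2 - 8*s + 12))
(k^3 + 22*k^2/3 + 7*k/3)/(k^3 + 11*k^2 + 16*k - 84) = k*(3*k + 1)/(3*(k^2 + 4*k - 12))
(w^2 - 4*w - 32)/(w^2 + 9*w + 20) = (w - 8)/(w + 5)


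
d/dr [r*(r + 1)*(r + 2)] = 3*r^2 + 6*r + 2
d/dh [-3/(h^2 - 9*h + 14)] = 3*(2*h - 9)/(h^2 - 9*h + 14)^2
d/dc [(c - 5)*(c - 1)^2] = (c - 1)*(3*c - 11)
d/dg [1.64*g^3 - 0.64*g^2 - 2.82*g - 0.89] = 4.92*g^2 - 1.28*g - 2.82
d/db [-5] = 0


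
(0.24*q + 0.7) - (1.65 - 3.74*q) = 3.98*q - 0.95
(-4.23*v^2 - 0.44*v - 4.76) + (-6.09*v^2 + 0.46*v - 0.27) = -10.32*v^2 + 0.02*v - 5.03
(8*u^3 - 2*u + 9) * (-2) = -16*u^3 + 4*u - 18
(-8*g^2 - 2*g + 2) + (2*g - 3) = -8*g^2 - 1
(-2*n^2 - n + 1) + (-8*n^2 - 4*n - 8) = -10*n^2 - 5*n - 7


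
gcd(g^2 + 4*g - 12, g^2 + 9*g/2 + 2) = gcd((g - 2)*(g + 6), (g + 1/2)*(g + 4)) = 1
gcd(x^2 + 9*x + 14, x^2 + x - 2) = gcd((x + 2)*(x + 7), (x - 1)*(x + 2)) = x + 2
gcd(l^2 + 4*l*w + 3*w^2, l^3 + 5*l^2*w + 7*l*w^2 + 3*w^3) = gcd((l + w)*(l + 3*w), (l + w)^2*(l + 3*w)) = l^2 + 4*l*w + 3*w^2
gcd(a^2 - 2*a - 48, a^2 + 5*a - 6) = a + 6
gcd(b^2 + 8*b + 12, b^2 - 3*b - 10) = b + 2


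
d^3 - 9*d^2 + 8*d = d*(d - 8)*(d - 1)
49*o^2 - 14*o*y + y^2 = (-7*o + y)^2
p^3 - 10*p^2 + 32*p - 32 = (p - 4)^2*(p - 2)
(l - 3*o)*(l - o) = l^2 - 4*l*o + 3*o^2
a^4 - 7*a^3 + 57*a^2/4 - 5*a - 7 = (a - 7/2)*(a - 2)^2*(a + 1/2)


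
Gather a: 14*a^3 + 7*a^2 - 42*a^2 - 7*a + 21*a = 14*a^3 - 35*a^2 + 14*a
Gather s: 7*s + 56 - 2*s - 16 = 5*s + 40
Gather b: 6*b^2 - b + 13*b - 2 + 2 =6*b^2 + 12*b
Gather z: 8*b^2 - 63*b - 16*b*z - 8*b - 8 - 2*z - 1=8*b^2 - 71*b + z*(-16*b - 2) - 9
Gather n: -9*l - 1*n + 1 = -9*l - n + 1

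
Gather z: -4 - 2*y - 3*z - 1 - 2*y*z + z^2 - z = -2*y + z^2 + z*(-2*y - 4) - 5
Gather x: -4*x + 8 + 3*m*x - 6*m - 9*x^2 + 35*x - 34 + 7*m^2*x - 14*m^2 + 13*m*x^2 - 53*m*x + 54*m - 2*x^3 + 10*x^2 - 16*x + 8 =-14*m^2 + 48*m - 2*x^3 + x^2*(13*m + 1) + x*(7*m^2 - 50*m + 15) - 18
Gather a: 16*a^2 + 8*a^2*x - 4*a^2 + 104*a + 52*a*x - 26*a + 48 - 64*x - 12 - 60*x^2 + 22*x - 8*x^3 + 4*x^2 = a^2*(8*x + 12) + a*(52*x + 78) - 8*x^3 - 56*x^2 - 42*x + 36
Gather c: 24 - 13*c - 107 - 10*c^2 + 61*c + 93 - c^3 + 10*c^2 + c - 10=-c^3 + 49*c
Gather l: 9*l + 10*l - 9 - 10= 19*l - 19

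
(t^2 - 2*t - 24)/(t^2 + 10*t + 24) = (t - 6)/(t + 6)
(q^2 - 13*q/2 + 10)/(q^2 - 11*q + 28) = (q - 5/2)/(q - 7)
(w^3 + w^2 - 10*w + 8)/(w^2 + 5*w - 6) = (w^2 + 2*w - 8)/(w + 6)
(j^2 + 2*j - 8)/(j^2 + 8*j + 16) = (j - 2)/(j + 4)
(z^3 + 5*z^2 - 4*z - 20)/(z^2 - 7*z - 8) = (-z^3 - 5*z^2 + 4*z + 20)/(-z^2 + 7*z + 8)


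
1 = 1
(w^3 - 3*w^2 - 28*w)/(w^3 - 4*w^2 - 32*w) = (w - 7)/(w - 8)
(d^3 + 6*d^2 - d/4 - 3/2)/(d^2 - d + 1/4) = (2*d^2 + 13*d + 6)/(2*d - 1)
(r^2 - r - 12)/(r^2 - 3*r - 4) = (r + 3)/(r + 1)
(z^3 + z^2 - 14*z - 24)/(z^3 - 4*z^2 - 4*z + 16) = (z + 3)/(z - 2)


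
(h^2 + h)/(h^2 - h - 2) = h/(h - 2)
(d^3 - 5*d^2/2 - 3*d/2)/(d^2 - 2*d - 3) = d*(2*d + 1)/(2*(d + 1))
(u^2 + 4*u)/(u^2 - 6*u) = (u + 4)/(u - 6)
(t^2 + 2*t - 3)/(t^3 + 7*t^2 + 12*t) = (t - 1)/(t*(t + 4))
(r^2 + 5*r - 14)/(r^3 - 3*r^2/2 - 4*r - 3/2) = 2*(-r^2 - 5*r + 14)/(-2*r^3 + 3*r^2 + 8*r + 3)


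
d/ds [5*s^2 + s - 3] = 10*s + 1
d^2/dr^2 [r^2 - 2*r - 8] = 2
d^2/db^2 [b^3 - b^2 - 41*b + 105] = 6*b - 2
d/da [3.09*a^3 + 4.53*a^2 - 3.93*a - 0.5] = 9.27*a^2 + 9.06*a - 3.93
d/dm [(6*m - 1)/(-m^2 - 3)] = 2*(3*m^2 - m - 9)/(m^4 + 6*m^2 + 9)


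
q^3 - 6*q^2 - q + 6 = (q - 6)*(q - 1)*(q + 1)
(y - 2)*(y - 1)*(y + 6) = y^3 + 3*y^2 - 16*y + 12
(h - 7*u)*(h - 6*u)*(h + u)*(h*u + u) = h^4*u - 12*h^3*u^2 + h^3*u + 29*h^2*u^3 - 12*h^2*u^2 + 42*h*u^4 + 29*h*u^3 + 42*u^4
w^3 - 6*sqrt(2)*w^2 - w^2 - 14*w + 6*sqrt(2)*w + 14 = (w - 1)*(w - 7*sqrt(2))*(w + sqrt(2))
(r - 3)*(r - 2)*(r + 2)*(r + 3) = r^4 - 13*r^2 + 36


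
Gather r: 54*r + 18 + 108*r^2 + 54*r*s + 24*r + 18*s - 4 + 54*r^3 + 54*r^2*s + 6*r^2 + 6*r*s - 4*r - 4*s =54*r^3 + r^2*(54*s + 114) + r*(60*s + 74) + 14*s + 14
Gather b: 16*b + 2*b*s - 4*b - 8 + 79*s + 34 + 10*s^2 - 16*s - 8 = b*(2*s + 12) + 10*s^2 + 63*s + 18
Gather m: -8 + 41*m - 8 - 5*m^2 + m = -5*m^2 + 42*m - 16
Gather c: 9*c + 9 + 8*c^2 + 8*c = 8*c^2 + 17*c + 9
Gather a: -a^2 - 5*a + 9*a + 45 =-a^2 + 4*a + 45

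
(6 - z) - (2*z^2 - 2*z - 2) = -2*z^2 + z + 8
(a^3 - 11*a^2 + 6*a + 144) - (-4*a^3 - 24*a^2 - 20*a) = 5*a^3 + 13*a^2 + 26*a + 144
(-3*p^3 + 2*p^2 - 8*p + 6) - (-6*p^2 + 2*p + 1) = -3*p^3 + 8*p^2 - 10*p + 5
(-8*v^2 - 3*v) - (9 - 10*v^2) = 2*v^2 - 3*v - 9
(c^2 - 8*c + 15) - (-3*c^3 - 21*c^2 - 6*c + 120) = 3*c^3 + 22*c^2 - 2*c - 105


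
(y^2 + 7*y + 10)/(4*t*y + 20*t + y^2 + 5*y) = (y + 2)/(4*t + y)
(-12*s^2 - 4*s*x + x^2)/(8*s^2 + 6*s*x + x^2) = (-6*s + x)/(4*s + x)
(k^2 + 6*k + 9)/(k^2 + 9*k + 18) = (k + 3)/(k + 6)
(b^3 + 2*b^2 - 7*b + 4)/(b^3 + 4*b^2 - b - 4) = (b - 1)/(b + 1)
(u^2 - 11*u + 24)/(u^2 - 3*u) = (u - 8)/u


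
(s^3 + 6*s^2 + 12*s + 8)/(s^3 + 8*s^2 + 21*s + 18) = (s^2 + 4*s + 4)/(s^2 + 6*s + 9)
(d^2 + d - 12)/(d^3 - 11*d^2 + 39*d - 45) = (d + 4)/(d^2 - 8*d + 15)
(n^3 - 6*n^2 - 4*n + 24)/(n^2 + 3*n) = (n^3 - 6*n^2 - 4*n + 24)/(n*(n + 3))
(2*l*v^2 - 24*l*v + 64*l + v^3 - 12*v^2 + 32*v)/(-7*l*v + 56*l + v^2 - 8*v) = (2*l*v - 8*l + v^2 - 4*v)/(-7*l + v)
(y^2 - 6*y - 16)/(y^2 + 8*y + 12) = (y - 8)/(y + 6)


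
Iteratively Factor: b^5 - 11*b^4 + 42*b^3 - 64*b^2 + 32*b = (b)*(b^4 - 11*b^3 + 42*b^2 - 64*b + 32) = b*(b - 4)*(b^3 - 7*b^2 + 14*b - 8) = b*(b - 4)*(b - 1)*(b^2 - 6*b + 8) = b*(b - 4)*(b - 2)*(b - 1)*(b - 4)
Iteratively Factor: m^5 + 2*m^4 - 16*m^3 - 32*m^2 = (m + 4)*(m^4 - 2*m^3 - 8*m^2) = (m - 4)*(m + 4)*(m^3 + 2*m^2) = m*(m - 4)*(m + 4)*(m^2 + 2*m) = m^2*(m - 4)*(m + 4)*(m + 2)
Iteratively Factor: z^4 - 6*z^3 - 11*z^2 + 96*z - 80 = (z - 1)*(z^3 - 5*z^2 - 16*z + 80) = (z - 1)*(z + 4)*(z^2 - 9*z + 20) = (z - 4)*(z - 1)*(z + 4)*(z - 5)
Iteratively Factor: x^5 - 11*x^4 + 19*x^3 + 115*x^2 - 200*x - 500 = (x - 5)*(x^4 - 6*x^3 - 11*x^2 + 60*x + 100) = (x - 5)^2*(x^3 - x^2 - 16*x - 20) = (x - 5)^3*(x^2 + 4*x + 4) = (x - 5)^3*(x + 2)*(x + 2)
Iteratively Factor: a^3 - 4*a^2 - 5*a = (a - 5)*(a^2 + a) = a*(a - 5)*(a + 1)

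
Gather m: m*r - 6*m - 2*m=m*(r - 8)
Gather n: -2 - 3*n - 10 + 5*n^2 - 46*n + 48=5*n^2 - 49*n + 36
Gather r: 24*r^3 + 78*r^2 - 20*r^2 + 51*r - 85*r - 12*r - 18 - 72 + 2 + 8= 24*r^3 + 58*r^2 - 46*r - 80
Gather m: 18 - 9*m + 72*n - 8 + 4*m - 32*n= -5*m + 40*n + 10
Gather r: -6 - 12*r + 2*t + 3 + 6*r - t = -6*r + t - 3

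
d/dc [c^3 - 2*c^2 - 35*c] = 3*c^2 - 4*c - 35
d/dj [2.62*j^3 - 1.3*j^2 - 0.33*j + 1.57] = 7.86*j^2 - 2.6*j - 0.33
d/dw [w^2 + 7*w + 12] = 2*w + 7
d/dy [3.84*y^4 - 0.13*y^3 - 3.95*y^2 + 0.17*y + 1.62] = 15.36*y^3 - 0.39*y^2 - 7.9*y + 0.17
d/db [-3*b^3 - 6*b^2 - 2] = 3*b*(-3*b - 4)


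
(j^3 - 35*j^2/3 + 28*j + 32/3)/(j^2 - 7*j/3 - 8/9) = 3*(j^2 - 12*j + 32)/(3*j - 8)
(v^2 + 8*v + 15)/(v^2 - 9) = (v + 5)/(v - 3)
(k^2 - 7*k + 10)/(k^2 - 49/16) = 16*(k^2 - 7*k + 10)/(16*k^2 - 49)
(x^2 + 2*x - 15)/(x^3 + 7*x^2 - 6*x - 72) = (x + 5)/(x^2 + 10*x + 24)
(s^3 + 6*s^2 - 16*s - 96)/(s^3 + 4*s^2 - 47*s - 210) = (s^2 - 16)/(s^2 - 2*s - 35)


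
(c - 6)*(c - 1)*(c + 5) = c^3 - 2*c^2 - 29*c + 30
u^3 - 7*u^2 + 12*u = u*(u - 4)*(u - 3)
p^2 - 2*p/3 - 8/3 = (p - 2)*(p + 4/3)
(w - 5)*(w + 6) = w^2 + w - 30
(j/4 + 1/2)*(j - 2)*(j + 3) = j^3/4 + 3*j^2/4 - j - 3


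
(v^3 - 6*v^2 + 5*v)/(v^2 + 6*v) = (v^2 - 6*v + 5)/(v + 6)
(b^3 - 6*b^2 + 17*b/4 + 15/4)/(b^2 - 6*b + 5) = (b^2 - b - 3/4)/(b - 1)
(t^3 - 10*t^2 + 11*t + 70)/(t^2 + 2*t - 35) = (t^2 - 5*t - 14)/(t + 7)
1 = 1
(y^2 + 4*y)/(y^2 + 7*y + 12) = y/(y + 3)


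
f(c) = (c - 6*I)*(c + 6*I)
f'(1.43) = 2.86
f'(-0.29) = -0.58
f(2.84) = 44.07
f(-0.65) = 36.42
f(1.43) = 38.04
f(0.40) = 36.16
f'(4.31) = 8.62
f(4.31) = 54.58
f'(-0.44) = -0.88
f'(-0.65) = -1.30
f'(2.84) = 5.68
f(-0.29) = 36.08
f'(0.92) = 1.84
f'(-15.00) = -30.00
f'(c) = 2*c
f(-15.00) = 261.00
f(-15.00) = 261.00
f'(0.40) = 0.80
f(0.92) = 36.85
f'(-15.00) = -30.00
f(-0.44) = 36.19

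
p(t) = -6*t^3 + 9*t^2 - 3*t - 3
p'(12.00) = -2379.00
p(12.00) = -9111.00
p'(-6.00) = -759.00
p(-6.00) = 1635.00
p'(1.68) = -23.56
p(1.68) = -11.09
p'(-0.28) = -9.45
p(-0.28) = -1.32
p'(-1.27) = -54.89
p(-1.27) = 27.62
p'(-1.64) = -80.93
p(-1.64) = 52.59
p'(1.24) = -8.36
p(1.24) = -4.32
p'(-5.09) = -560.97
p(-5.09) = 1036.68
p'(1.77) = -27.53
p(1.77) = -13.39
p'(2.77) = -91.25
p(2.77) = -69.78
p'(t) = -18*t^2 + 18*t - 3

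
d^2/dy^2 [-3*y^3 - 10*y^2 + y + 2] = -18*y - 20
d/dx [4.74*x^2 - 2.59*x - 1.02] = 9.48*x - 2.59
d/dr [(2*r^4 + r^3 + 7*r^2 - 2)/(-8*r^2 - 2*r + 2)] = (-8*r^5 - 5*r^4 + 3*r^3 - 2*r^2 - r - 1)/(16*r^4 + 8*r^3 - 7*r^2 - 2*r + 1)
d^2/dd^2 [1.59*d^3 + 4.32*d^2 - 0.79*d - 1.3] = 9.54*d + 8.64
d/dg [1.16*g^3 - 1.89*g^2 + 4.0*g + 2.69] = 3.48*g^2 - 3.78*g + 4.0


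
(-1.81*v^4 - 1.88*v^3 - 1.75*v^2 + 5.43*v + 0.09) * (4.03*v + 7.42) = -7.2943*v^5 - 21.0066*v^4 - 21.0021*v^3 + 8.8979*v^2 + 40.6533*v + 0.6678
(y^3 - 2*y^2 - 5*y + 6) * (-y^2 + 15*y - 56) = -y^5 + 17*y^4 - 81*y^3 + 31*y^2 + 370*y - 336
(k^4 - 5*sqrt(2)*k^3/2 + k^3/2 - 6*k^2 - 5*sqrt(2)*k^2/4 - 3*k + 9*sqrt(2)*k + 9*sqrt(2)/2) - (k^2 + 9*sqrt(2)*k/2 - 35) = k^4 - 5*sqrt(2)*k^3/2 + k^3/2 - 7*k^2 - 5*sqrt(2)*k^2/4 - 3*k + 9*sqrt(2)*k/2 + 9*sqrt(2)/2 + 35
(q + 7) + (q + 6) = 2*q + 13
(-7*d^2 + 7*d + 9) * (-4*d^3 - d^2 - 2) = 28*d^5 - 21*d^4 - 43*d^3 + 5*d^2 - 14*d - 18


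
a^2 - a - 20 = (a - 5)*(a + 4)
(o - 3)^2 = o^2 - 6*o + 9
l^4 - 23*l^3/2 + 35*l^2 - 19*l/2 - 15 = (l - 6)*(l - 5)*(l - 1)*(l + 1/2)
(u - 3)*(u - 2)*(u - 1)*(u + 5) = u^4 - u^3 - 19*u^2 + 49*u - 30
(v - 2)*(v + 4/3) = v^2 - 2*v/3 - 8/3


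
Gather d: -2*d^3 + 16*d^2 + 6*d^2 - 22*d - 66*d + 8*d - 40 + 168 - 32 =-2*d^3 + 22*d^2 - 80*d + 96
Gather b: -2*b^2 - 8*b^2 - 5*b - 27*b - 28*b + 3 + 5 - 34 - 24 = -10*b^2 - 60*b - 50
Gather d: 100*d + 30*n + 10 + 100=100*d + 30*n + 110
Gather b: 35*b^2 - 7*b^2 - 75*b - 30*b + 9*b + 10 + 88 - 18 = 28*b^2 - 96*b + 80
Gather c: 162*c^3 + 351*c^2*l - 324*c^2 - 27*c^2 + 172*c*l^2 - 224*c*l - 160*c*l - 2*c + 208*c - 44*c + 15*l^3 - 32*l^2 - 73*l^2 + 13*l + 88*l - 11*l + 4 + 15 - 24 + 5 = 162*c^3 + c^2*(351*l - 351) + c*(172*l^2 - 384*l + 162) + 15*l^3 - 105*l^2 + 90*l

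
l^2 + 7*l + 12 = (l + 3)*(l + 4)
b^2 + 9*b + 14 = (b + 2)*(b + 7)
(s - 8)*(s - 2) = s^2 - 10*s + 16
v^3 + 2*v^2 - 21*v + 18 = (v - 3)*(v - 1)*(v + 6)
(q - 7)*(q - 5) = q^2 - 12*q + 35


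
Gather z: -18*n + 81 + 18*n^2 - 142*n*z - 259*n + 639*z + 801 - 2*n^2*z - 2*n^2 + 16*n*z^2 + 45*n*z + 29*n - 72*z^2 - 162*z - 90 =16*n^2 - 248*n + z^2*(16*n - 72) + z*(-2*n^2 - 97*n + 477) + 792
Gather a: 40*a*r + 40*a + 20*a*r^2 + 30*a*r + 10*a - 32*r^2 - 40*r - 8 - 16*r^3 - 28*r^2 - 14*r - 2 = a*(20*r^2 + 70*r + 50) - 16*r^3 - 60*r^2 - 54*r - 10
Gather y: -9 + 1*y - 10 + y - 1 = 2*y - 20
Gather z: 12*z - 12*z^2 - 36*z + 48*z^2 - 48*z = 36*z^2 - 72*z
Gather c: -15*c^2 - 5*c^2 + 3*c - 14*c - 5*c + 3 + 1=-20*c^2 - 16*c + 4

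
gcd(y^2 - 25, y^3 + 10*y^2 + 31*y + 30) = y + 5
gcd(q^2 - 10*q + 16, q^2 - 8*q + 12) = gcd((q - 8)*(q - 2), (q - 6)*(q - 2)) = q - 2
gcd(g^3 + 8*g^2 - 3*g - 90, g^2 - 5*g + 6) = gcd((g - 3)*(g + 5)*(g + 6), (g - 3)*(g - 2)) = g - 3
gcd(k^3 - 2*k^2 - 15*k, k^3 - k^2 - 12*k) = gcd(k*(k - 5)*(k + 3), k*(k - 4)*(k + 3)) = k^2 + 3*k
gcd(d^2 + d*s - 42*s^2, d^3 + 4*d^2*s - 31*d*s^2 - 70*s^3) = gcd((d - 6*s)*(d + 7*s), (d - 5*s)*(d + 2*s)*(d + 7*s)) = d + 7*s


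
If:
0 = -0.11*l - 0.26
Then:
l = -2.36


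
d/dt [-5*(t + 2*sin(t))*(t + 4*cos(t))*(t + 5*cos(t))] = 5*(t + 2*sin(t))*(t + 4*cos(t))*(5*sin(t) - 1) + 5*(t + 2*sin(t))*(t + 5*cos(t))*(4*sin(t) - 1) - 5*(t + 4*cos(t))*(t + 5*cos(t))*(2*cos(t) + 1)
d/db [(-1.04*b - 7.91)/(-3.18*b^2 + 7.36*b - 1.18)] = (-3.3072*b^2 - 50.3076*b + 59.4448)/(10.1124*b^4 - 46.8096*b^3 + 61.6744*b^2 - 17.3696*b + 1.3924)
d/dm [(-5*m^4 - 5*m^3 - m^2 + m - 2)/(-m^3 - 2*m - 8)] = (5*m^6 + 29*m^4 + 182*m^3 + 116*m^2 + 16*m - 12)/(m^6 + 4*m^4 + 16*m^3 + 4*m^2 + 32*m + 64)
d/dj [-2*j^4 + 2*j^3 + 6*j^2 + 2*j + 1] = -8*j^3 + 6*j^2 + 12*j + 2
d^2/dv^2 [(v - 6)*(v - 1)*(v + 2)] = 6*v - 10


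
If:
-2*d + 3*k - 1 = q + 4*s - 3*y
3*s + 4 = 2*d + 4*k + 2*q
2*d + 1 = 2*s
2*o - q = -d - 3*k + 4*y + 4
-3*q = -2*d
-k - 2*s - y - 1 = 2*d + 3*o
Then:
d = -81/2870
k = 3953/2870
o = -193/205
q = -27/1435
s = 677/1435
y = -1263/2870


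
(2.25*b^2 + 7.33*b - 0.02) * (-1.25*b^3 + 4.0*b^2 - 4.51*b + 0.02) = -2.8125*b^5 - 0.1625*b^4 + 19.1975*b^3 - 33.0933*b^2 + 0.2368*b - 0.0004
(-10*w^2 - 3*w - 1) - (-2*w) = -10*w^2 - w - 1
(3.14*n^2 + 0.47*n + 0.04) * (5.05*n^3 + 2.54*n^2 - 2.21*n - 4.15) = 15.857*n^5 + 10.3491*n^4 - 5.5436*n^3 - 13.9681*n^2 - 2.0389*n - 0.166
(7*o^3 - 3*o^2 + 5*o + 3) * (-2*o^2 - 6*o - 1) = -14*o^5 - 36*o^4 + o^3 - 33*o^2 - 23*o - 3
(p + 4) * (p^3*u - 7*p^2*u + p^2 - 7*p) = p^4*u - 3*p^3*u + p^3 - 28*p^2*u - 3*p^2 - 28*p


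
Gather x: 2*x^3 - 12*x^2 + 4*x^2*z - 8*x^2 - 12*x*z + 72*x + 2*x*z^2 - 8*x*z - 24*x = 2*x^3 + x^2*(4*z - 20) + x*(2*z^2 - 20*z + 48)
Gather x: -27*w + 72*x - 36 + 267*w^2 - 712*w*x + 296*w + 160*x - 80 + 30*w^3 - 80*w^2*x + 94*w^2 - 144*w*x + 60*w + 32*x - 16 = 30*w^3 + 361*w^2 + 329*w + x*(-80*w^2 - 856*w + 264) - 132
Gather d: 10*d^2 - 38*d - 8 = 10*d^2 - 38*d - 8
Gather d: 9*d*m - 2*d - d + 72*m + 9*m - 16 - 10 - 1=d*(9*m - 3) + 81*m - 27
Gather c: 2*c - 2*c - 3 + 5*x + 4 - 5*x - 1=0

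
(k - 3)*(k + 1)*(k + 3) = k^3 + k^2 - 9*k - 9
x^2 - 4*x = x*(x - 4)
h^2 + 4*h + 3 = (h + 1)*(h + 3)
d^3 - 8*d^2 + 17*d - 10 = (d - 5)*(d - 2)*(d - 1)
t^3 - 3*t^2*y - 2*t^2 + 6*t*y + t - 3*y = (t - 1)^2*(t - 3*y)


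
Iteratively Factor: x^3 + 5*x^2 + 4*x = (x)*(x^2 + 5*x + 4) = x*(x + 1)*(x + 4)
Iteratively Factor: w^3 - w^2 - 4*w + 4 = (w - 1)*(w^2 - 4) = (w - 1)*(w + 2)*(w - 2)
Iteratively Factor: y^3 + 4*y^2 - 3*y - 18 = (y - 2)*(y^2 + 6*y + 9) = (y - 2)*(y + 3)*(y + 3)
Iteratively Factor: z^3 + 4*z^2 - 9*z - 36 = (z + 3)*(z^2 + z - 12) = (z + 3)*(z + 4)*(z - 3)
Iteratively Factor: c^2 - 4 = (c + 2)*(c - 2)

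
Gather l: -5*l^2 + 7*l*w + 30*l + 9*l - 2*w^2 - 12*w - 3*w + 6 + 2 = -5*l^2 + l*(7*w + 39) - 2*w^2 - 15*w + 8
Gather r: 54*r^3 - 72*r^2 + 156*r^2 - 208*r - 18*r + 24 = 54*r^3 + 84*r^2 - 226*r + 24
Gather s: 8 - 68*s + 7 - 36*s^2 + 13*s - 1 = -36*s^2 - 55*s + 14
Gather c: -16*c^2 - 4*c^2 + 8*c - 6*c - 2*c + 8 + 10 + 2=20 - 20*c^2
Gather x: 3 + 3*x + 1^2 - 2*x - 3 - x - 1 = 0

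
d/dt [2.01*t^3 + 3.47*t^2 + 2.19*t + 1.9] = 6.03*t^2 + 6.94*t + 2.19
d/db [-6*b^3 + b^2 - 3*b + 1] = -18*b^2 + 2*b - 3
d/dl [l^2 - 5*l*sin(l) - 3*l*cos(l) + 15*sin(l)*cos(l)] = 3*l*sin(l) - 5*l*cos(l) + 2*l - 5*sin(l) - 3*cos(l) + 15*cos(2*l)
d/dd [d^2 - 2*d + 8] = 2*d - 2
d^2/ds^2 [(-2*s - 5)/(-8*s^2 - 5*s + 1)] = 2*((2*s + 5)*(16*s + 5)^2 - 2*(24*s + 25)*(8*s^2 + 5*s - 1))/(8*s^2 + 5*s - 1)^3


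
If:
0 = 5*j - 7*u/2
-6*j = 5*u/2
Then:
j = 0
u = 0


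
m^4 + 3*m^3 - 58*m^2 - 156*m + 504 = (m - 7)*(m - 2)*(m + 6)^2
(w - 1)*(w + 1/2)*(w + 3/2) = w^3 + w^2 - 5*w/4 - 3/4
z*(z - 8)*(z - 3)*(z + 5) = z^4 - 6*z^3 - 31*z^2 + 120*z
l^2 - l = l*(l - 1)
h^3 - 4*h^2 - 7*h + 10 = (h - 5)*(h - 1)*(h + 2)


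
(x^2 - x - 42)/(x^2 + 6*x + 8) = (x^2 - x - 42)/(x^2 + 6*x + 8)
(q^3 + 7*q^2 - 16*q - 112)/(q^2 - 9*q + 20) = (q^2 + 11*q + 28)/(q - 5)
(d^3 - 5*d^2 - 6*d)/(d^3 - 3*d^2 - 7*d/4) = 4*(-d^2 + 5*d + 6)/(-4*d^2 + 12*d + 7)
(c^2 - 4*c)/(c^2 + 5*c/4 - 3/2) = 4*c*(c - 4)/(4*c^2 + 5*c - 6)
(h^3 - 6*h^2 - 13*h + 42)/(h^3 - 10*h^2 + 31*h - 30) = (h^2 - 4*h - 21)/(h^2 - 8*h + 15)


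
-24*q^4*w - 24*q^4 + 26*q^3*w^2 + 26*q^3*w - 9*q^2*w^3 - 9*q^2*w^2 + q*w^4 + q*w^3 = (-4*q + w)*(-3*q + w)*(-2*q + w)*(q*w + q)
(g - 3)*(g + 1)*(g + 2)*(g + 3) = g^4 + 3*g^3 - 7*g^2 - 27*g - 18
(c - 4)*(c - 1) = c^2 - 5*c + 4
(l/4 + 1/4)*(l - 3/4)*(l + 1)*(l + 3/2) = l^4/4 + 11*l^3/16 + 11*l^2/32 - 3*l/8 - 9/32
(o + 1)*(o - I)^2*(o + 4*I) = o^4 + o^3 + 2*I*o^3 + 7*o^2 + 2*I*o^2 + 7*o - 4*I*o - 4*I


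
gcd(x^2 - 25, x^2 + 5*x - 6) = 1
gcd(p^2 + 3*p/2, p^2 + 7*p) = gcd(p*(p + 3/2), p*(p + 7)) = p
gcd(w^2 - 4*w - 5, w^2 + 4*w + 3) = w + 1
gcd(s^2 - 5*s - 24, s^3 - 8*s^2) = s - 8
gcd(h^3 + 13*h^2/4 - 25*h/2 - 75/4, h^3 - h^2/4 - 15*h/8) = h + 5/4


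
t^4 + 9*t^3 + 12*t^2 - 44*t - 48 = (t - 2)*(t + 1)*(t + 4)*(t + 6)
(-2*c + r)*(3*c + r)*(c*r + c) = -6*c^3*r - 6*c^3 + c^2*r^2 + c^2*r + c*r^3 + c*r^2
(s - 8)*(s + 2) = s^2 - 6*s - 16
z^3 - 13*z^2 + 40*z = z*(z - 8)*(z - 5)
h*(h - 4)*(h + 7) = h^3 + 3*h^2 - 28*h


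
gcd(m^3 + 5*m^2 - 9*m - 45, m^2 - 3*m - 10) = 1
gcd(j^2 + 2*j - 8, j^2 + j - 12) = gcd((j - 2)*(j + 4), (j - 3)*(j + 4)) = j + 4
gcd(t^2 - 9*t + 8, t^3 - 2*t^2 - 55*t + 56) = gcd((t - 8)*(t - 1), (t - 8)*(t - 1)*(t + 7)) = t^2 - 9*t + 8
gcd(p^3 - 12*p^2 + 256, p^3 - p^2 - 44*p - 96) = p^2 - 4*p - 32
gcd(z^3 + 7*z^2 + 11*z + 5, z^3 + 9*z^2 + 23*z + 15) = z^2 + 6*z + 5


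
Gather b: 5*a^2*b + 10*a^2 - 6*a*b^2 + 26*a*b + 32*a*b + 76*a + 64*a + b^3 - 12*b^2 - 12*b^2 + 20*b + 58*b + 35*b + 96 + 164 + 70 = 10*a^2 + 140*a + b^3 + b^2*(-6*a - 24) + b*(5*a^2 + 58*a + 113) + 330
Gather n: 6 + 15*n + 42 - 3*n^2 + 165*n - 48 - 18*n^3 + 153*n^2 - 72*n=-18*n^3 + 150*n^2 + 108*n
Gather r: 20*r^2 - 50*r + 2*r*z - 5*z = 20*r^2 + r*(2*z - 50) - 5*z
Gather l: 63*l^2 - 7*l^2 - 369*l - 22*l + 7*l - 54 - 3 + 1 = 56*l^2 - 384*l - 56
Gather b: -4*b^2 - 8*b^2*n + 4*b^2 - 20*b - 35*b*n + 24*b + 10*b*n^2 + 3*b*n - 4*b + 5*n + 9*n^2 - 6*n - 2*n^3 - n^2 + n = -8*b^2*n + b*(10*n^2 - 32*n) - 2*n^3 + 8*n^2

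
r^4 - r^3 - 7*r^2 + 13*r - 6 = (r - 2)*(r - 1)^2*(r + 3)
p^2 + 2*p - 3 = (p - 1)*(p + 3)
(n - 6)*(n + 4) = n^2 - 2*n - 24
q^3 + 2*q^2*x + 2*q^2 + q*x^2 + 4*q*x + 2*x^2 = (q + 2)*(q + x)^2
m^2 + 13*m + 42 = (m + 6)*(m + 7)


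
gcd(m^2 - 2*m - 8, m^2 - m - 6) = m + 2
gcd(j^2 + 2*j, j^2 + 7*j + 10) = j + 2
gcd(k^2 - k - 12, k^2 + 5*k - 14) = 1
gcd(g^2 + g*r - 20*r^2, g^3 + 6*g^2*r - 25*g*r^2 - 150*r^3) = g + 5*r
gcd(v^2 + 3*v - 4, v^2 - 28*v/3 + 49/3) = 1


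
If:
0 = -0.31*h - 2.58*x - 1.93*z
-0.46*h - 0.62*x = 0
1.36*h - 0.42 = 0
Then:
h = 0.31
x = -0.23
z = 0.26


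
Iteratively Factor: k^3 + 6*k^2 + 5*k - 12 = (k + 4)*(k^2 + 2*k - 3) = (k + 3)*(k + 4)*(k - 1)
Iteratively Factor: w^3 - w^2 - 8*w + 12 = (w - 2)*(w^2 + w - 6) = (w - 2)*(w + 3)*(w - 2)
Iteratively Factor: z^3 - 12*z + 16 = (z + 4)*(z^2 - 4*z + 4) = (z - 2)*(z + 4)*(z - 2)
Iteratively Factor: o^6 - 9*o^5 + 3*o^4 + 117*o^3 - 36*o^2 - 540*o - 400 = (o - 4)*(o^5 - 5*o^4 - 17*o^3 + 49*o^2 + 160*o + 100) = (o - 4)*(o + 2)*(o^4 - 7*o^3 - 3*o^2 + 55*o + 50) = (o - 4)*(o + 2)^2*(o^3 - 9*o^2 + 15*o + 25) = (o - 4)*(o + 1)*(o + 2)^2*(o^2 - 10*o + 25) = (o - 5)*(o - 4)*(o + 1)*(o + 2)^2*(o - 5)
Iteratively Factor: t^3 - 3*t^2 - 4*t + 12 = (t - 2)*(t^2 - t - 6) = (t - 2)*(t + 2)*(t - 3)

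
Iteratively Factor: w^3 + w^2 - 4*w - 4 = (w - 2)*(w^2 + 3*w + 2) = (w - 2)*(w + 2)*(w + 1)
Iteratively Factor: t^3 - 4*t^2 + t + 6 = (t - 3)*(t^2 - t - 2) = (t - 3)*(t - 2)*(t + 1)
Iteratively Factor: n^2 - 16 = (n - 4)*(n + 4)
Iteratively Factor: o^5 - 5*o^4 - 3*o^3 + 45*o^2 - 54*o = (o)*(o^4 - 5*o^3 - 3*o^2 + 45*o - 54) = o*(o + 3)*(o^3 - 8*o^2 + 21*o - 18) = o*(o - 3)*(o + 3)*(o^2 - 5*o + 6) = o*(o - 3)*(o - 2)*(o + 3)*(o - 3)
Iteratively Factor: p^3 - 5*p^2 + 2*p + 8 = (p - 4)*(p^2 - p - 2) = (p - 4)*(p + 1)*(p - 2)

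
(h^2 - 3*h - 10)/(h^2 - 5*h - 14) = (h - 5)/(h - 7)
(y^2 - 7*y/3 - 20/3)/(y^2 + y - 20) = (y + 5/3)/(y + 5)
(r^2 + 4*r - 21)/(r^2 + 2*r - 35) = (r - 3)/(r - 5)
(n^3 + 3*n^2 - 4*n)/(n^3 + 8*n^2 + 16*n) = (n - 1)/(n + 4)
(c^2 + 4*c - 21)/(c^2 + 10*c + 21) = (c - 3)/(c + 3)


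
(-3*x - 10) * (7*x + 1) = -21*x^2 - 73*x - 10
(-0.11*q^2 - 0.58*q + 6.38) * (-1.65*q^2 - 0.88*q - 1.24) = 0.1815*q^4 + 1.0538*q^3 - 9.8802*q^2 - 4.8952*q - 7.9112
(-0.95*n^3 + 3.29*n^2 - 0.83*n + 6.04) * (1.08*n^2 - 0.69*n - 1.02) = -1.026*n^5 + 4.2087*n^4 - 2.1975*n^3 + 3.7401*n^2 - 3.321*n - 6.1608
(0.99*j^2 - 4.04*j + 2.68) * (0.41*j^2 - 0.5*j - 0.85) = 0.4059*j^4 - 2.1514*j^3 + 2.2773*j^2 + 2.094*j - 2.278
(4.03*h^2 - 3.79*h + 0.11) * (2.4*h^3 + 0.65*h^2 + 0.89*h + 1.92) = 9.672*h^5 - 6.4765*h^4 + 1.3872*h^3 + 4.436*h^2 - 7.1789*h + 0.2112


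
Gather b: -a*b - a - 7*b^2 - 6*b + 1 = -a - 7*b^2 + b*(-a - 6) + 1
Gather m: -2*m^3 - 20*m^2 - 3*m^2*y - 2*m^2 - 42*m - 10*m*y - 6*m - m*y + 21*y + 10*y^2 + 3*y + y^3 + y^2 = -2*m^3 + m^2*(-3*y - 22) + m*(-11*y - 48) + y^3 + 11*y^2 + 24*y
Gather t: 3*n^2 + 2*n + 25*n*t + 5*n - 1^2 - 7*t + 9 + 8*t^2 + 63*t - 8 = 3*n^2 + 7*n + 8*t^2 + t*(25*n + 56)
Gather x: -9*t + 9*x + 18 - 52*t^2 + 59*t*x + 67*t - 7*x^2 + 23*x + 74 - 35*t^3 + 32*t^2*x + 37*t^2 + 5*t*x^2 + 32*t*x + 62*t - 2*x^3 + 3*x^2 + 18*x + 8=-35*t^3 - 15*t^2 + 120*t - 2*x^3 + x^2*(5*t - 4) + x*(32*t^2 + 91*t + 50) + 100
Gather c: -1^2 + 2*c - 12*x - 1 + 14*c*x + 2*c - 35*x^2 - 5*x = c*(14*x + 4) - 35*x^2 - 17*x - 2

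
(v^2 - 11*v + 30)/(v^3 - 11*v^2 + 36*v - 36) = (v - 5)/(v^2 - 5*v + 6)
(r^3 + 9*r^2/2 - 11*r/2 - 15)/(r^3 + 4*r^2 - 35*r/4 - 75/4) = 2*(r - 2)/(2*r - 5)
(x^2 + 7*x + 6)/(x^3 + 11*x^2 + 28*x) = (x^2 + 7*x + 6)/(x*(x^2 + 11*x + 28))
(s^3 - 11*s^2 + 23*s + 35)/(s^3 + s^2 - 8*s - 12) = (s^3 - 11*s^2 + 23*s + 35)/(s^3 + s^2 - 8*s - 12)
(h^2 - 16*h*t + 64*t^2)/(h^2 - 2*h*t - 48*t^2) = (h - 8*t)/(h + 6*t)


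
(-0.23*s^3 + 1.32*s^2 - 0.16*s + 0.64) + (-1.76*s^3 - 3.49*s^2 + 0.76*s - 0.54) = -1.99*s^3 - 2.17*s^2 + 0.6*s + 0.1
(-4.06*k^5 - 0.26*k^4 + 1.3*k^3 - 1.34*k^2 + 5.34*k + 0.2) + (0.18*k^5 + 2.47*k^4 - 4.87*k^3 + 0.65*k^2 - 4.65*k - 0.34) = -3.88*k^5 + 2.21*k^4 - 3.57*k^3 - 0.69*k^2 + 0.69*k - 0.14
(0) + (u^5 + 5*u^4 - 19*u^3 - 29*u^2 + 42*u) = u^5 + 5*u^4 - 19*u^3 - 29*u^2 + 42*u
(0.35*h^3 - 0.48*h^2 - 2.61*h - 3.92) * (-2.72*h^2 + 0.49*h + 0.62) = -0.952*h^5 + 1.4771*h^4 + 7.081*h^3 + 9.0859*h^2 - 3.539*h - 2.4304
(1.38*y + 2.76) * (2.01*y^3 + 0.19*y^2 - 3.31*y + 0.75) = 2.7738*y^4 + 5.8098*y^3 - 4.0434*y^2 - 8.1006*y + 2.07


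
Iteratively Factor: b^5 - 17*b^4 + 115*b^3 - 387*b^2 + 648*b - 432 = (b - 3)*(b^4 - 14*b^3 + 73*b^2 - 168*b + 144) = (b - 3)^2*(b^3 - 11*b^2 + 40*b - 48) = (b - 4)*(b - 3)^2*(b^2 - 7*b + 12) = (b - 4)*(b - 3)^3*(b - 4)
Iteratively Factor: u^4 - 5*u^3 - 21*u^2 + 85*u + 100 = (u - 5)*(u^3 - 21*u - 20) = (u - 5)^2*(u^2 + 5*u + 4) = (u - 5)^2*(u + 1)*(u + 4)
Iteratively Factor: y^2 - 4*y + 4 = (y - 2)*(y - 2)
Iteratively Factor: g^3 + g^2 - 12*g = (g - 3)*(g^2 + 4*g) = g*(g - 3)*(g + 4)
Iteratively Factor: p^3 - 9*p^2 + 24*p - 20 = (p - 5)*(p^2 - 4*p + 4) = (p - 5)*(p - 2)*(p - 2)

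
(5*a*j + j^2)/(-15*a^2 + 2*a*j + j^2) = -j/(3*a - j)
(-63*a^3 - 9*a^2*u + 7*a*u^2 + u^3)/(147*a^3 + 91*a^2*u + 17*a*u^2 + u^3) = (-3*a + u)/(7*a + u)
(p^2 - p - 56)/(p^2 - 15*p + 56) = (p + 7)/(p - 7)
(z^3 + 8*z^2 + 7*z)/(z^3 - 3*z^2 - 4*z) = (z + 7)/(z - 4)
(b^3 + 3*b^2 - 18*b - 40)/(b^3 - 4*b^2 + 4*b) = (b^3 + 3*b^2 - 18*b - 40)/(b*(b^2 - 4*b + 4))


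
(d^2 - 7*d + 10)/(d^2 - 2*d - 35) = (-d^2 + 7*d - 10)/(-d^2 + 2*d + 35)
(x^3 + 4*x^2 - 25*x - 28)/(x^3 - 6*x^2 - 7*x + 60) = (x^2 + 8*x + 7)/(x^2 - 2*x - 15)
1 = 1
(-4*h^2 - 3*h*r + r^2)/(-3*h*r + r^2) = (4*h^2 + 3*h*r - r^2)/(r*(3*h - r))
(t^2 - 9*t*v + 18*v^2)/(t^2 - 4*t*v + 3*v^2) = (t - 6*v)/(t - v)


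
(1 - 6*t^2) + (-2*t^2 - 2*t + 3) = -8*t^2 - 2*t + 4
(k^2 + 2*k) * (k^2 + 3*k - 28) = k^4 + 5*k^3 - 22*k^2 - 56*k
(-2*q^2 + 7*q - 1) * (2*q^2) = -4*q^4 + 14*q^3 - 2*q^2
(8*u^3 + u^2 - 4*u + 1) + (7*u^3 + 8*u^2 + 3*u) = 15*u^3 + 9*u^2 - u + 1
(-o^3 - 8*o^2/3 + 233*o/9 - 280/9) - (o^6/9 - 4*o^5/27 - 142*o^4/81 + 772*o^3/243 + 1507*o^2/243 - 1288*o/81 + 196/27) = -o^6/9 + 4*o^5/27 + 142*o^4/81 - 1015*o^3/243 - 2155*o^2/243 + 3385*o/81 - 1036/27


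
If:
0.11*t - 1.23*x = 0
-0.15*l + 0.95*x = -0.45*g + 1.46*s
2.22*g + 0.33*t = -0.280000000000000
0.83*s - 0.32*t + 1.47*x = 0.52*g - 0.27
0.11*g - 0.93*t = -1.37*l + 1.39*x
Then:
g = -0.39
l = 1.42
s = -0.16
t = 1.80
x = 0.16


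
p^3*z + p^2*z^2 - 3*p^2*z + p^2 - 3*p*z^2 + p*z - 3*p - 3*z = (p - 3)*(p + z)*(p*z + 1)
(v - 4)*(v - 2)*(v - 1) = v^3 - 7*v^2 + 14*v - 8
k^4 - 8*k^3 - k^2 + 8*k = k*(k - 8)*(k - 1)*(k + 1)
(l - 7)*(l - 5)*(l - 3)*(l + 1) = l^4 - 14*l^3 + 56*l^2 - 34*l - 105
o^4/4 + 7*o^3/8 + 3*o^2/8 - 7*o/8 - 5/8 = (o/2 + 1/2)^2*(o - 1)*(o + 5/2)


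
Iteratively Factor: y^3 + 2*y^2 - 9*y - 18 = (y + 3)*(y^2 - y - 6) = (y + 2)*(y + 3)*(y - 3)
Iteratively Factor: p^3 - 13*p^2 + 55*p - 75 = (p - 5)*(p^2 - 8*p + 15) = (p - 5)*(p - 3)*(p - 5)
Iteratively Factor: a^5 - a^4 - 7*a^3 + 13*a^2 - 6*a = (a - 1)*(a^4 - 7*a^2 + 6*a) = (a - 1)*(a + 3)*(a^3 - 3*a^2 + 2*a) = (a - 1)^2*(a + 3)*(a^2 - 2*a) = (a - 2)*(a - 1)^2*(a + 3)*(a)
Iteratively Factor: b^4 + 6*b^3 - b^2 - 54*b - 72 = (b + 3)*(b^3 + 3*b^2 - 10*b - 24) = (b + 3)*(b + 4)*(b^2 - b - 6) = (b - 3)*(b + 3)*(b + 4)*(b + 2)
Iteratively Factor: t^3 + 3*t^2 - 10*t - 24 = (t + 2)*(t^2 + t - 12) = (t + 2)*(t + 4)*(t - 3)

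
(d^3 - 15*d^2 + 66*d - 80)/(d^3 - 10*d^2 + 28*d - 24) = (d^2 - 13*d + 40)/(d^2 - 8*d + 12)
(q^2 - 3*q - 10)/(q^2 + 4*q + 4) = (q - 5)/(q + 2)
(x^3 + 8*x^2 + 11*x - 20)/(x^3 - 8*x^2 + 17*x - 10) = (x^2 + 9*x + 20)/(x^2 - 7*x + 10)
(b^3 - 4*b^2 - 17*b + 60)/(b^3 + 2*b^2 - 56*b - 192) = (b^2 - 8*b + 15)/(b^2 - 2*b - 48)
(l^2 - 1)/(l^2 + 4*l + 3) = (l - 1)/(l + 3)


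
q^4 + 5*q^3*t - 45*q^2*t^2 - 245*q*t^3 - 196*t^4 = (q - 7*t)*(q + t)*(q + 4*t)*(q + 7*t)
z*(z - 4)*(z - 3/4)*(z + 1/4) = z^4 - 9*z^3/2 + 29*z^2/16 + 3*z/4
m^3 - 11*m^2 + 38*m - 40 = (m - 5)*(m - 4)*(m - 2)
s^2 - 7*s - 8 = (s - 8)*(s + 1)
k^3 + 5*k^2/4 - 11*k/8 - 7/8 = (k - 1)*(k + 1/2)*(k + 7/4)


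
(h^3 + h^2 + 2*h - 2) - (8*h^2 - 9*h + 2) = h^3 - 7*h^2 + 11*h - 4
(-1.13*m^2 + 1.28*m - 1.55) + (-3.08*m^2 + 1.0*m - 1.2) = -4.21*m^2 + 2.28*m - 2.75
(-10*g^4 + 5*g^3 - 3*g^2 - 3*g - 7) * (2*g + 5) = -20*g^5 - 40*g^4 + 19*g^3 - 21*g^2 - 29*g - 35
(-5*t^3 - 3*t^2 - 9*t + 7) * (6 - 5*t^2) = 25*t^5 + 15*t^4 + 15*t^3 - 53*t^2 - 54*t + 42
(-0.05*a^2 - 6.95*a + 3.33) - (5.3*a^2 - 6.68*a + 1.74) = -5.35*a^2 - 0.27*a + 1.59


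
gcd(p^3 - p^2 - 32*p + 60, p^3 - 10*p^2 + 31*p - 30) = p^2 - 7*p + 10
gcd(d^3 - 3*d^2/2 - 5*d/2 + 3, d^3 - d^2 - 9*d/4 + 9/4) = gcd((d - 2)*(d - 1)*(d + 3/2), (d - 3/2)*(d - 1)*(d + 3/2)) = d^2 + d/2 - 3/2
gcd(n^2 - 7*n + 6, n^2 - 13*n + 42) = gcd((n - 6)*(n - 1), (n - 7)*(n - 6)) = n - 6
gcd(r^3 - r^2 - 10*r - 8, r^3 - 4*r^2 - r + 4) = r^2 - 3*r - 4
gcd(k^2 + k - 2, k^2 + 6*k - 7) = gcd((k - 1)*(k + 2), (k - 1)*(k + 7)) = k - 1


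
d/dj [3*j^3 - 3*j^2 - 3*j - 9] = 9*j^2 - 6*j - 3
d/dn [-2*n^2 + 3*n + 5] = 3 - 4*n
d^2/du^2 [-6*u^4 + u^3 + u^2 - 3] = -72*u^2 + 6*u + 2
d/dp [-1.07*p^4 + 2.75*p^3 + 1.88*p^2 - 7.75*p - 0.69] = -4.28*p^3 + 8.25*p^2 + 3.76*p - 7.75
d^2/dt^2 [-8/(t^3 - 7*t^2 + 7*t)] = 16*(t*(3*t - 7)*(t^2 - 7*t + 7) - (3*t^2 - 14*t + 7)^2)/(t^3*(t^2 - 7*t + 7)^3)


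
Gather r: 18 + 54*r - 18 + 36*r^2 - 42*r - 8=36*r^2 + 12*r - 8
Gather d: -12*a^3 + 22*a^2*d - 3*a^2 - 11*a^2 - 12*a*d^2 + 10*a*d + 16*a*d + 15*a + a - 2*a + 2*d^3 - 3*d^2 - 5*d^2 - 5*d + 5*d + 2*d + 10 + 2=-12*a^3 - 14*a^2 + 14*a + 2*d^3 + d^2*(-12*a - 8) + d*(22*a^2 + 26*a + 2) + 12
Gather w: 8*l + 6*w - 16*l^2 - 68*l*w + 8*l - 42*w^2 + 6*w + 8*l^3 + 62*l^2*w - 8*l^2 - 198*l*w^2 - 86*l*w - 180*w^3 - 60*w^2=8*l^3 - 24*l^2 + 16*l - 180*w^3 + w^2*(-198*l - 102) + w*(62*l^2 - 154*l + 12)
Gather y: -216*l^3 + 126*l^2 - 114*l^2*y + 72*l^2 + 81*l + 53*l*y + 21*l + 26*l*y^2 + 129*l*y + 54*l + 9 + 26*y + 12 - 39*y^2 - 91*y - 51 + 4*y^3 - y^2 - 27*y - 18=-216*l^3 + 198*l^2 + 156*l + 4*y^3 + y^2*(26*l - 40) + y*(-114*l^2 + 182*l - 92) - 48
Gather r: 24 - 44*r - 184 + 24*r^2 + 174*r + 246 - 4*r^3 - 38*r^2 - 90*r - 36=-4*r^3 - 14*r^2 + 40*r + 50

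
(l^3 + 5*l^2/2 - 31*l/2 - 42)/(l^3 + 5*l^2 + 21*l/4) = 2*(l^2 - l - 12)/(l*(2*l + 3))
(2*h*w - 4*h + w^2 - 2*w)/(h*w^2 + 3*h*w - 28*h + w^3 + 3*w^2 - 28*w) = (2*h*w - 4*h + w^2 - 2*w)/(h*w^2 + 3*h*w - 28*h + w^3 + 3*w^2 - 28*w)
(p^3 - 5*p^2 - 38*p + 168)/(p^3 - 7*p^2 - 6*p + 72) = (p^2 - p - 42)/(p^2 - 3*p - 18)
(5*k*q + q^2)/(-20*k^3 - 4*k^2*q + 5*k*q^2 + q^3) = q/(-4*k^2 + q^2)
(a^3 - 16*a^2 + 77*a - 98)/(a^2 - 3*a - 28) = (a^2 - 9*a + 14)/(a + 4)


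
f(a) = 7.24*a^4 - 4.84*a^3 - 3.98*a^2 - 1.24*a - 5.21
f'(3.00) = 626.12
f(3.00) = 411.01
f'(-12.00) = -52039.48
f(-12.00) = 157928.71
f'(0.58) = -5.09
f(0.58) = -7.39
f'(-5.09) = -4155.93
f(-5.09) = 5395.95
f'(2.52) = 349.94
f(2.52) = 180.91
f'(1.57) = 62.54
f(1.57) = 8.29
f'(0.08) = -1.95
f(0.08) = -5.34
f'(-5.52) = -5270.70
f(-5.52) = 7416.38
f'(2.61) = 393.97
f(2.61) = 214.36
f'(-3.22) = -1093.02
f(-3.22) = 897.43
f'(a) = 28.96*a^3 - 14.52*a^2 - 7.96*a - 1.24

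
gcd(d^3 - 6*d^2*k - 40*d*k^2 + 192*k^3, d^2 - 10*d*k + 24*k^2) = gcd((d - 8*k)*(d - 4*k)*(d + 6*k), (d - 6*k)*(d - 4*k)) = d - 4*k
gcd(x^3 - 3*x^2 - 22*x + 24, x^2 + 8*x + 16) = x + 4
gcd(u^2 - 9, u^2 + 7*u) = 1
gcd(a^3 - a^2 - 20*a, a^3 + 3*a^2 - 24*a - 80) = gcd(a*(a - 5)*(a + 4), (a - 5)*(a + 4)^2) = a^2 - a - 20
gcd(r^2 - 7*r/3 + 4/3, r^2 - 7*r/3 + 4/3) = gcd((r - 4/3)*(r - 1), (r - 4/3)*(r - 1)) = r^2 - 7*r/3 + 4/3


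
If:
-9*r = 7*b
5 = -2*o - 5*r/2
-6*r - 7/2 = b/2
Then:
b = 21/25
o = -101/60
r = -49/75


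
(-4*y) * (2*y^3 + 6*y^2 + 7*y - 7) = -8*y^4 - 24*y^3 - 28*y^2 + 28*y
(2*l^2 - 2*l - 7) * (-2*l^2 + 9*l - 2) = -4*l^4 + 22*l^3 - 8*l^2 - 59*l + 14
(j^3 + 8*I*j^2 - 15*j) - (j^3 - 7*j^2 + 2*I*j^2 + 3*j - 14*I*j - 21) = 7*j^2 + 6*I*j^2 - 18*j + 14*I*j + 21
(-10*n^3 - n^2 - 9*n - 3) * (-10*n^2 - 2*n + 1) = 100*n^5 + 30*n^4 + 82*n^3 + 47*n^2 - 3*n - 3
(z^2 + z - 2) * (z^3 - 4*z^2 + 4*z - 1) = z^5 - 3*z^4 - 2*z^3 + 11*z^2 - 9*z + 2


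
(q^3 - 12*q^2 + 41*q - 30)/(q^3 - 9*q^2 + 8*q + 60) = (q - 1)/(q + 2)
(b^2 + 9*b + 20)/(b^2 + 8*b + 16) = (b + 5)/(b + 4)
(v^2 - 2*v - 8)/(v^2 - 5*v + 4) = (v + 2)/(v - 1)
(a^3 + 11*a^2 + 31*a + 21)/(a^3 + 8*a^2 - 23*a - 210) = (a^2 + 4*a + 3)/(a^2 + a - 30)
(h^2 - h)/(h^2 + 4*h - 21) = h*(h - 1)/(h^2 + 4*h - 21)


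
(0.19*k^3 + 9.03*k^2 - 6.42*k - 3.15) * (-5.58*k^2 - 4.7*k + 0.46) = -1.0602*k^5 - 51.2804*k^4 - 6.52999999999999*k^3 + 51.9048*k^2 + 11.8518*k - 1.449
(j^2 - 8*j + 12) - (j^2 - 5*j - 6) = 18 - 3*j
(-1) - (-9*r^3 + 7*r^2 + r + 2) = 9*r^3 - 7*r^2 - r - 3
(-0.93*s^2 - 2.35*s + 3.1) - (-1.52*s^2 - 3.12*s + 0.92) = 0.59*s^2 + 0.77*s + 2.18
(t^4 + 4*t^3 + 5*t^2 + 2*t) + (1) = t^4 + 4*t^3 + 5*t^2 + 2*t + 1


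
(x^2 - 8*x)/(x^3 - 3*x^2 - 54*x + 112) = x/(x^2 + 5*x - 14)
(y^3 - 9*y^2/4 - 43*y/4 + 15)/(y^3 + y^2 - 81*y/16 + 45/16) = 4*(y - 4)/(4*y - 3)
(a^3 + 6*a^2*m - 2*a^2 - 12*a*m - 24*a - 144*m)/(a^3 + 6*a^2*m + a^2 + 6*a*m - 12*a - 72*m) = (a - 6)/(a - 3)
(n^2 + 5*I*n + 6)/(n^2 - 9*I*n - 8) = (n + 6*I)/(n - 8*I)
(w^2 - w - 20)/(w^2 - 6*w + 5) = (w + 4)/(w - 1)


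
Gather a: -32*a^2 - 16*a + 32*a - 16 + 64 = -32*a^2 + 16*a + 48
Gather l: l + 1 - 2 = l - 1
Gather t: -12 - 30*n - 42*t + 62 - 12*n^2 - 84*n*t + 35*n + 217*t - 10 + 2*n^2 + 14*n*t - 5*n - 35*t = -10*n^2 + t*(140 - 70*n) + 40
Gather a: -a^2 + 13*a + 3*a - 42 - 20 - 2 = -a^2 + 16*a - 64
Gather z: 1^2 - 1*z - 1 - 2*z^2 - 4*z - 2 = -2*z^2 - 5*z - 2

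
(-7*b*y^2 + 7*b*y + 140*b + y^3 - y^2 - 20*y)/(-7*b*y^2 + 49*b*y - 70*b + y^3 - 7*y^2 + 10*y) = (y + 4)/(y - 2)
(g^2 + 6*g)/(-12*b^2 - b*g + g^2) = g*(-g - 6)/(12*b^2 + b*g - g^2)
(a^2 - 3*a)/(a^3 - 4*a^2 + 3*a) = 1/(a - 1)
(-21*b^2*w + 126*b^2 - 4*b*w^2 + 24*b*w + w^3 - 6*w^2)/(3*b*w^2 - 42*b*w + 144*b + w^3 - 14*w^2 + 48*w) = (-7*b + w)/(w - 8)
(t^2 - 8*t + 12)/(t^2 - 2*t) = (t - 6)/t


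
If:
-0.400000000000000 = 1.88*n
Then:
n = -0.21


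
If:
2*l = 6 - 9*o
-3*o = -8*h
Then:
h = 3*o/8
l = 3 - 9*o/2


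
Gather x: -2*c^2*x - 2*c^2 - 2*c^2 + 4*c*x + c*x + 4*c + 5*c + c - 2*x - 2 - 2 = -4*c^2 + 10*c + x*(-2*c^2 + 5*c - 2) - 4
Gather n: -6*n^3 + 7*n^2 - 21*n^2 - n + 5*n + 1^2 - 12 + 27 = -6*n^3 - 14*n^2 + 4*n + 16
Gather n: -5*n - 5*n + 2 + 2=4 - 10*n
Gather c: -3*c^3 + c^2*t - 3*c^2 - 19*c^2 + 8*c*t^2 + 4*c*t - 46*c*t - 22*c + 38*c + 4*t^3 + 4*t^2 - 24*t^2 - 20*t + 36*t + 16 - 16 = -3*c^3 + c^2*(t - 22) + c*(8*t^2 - 42*t + 16) + 4*t^3 - 20*t^2 + 16*t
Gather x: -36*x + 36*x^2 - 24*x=36*x^2 - 60*x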